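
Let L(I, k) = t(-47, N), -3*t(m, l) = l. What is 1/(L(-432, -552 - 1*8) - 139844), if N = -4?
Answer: -3/419528 ≈ -7.1509e-6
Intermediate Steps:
t(m, l) = -l/3
L(I, k) = 4/3 (L(I, k) = -⅓*(-4) = 4/3)
1/(L(-432, -552 - 1*8) - 139844) = 1/(4/3 - 139844) = 1/(-419528/3) = -3/419528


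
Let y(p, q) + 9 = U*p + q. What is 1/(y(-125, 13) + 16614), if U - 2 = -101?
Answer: 1/28993 ≈ 3.4491e-5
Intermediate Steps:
U = -99 (U = 2 - 101 = -99)
y(p, q) = -9 + q - 99*p (y(p, q) = -9 + (-99*p + q) = -9 + (q - 99*p) = -9 + q - 99*p)
1/(y(-125, 13) + 16614) = 1/((-9 + 13 - 99*(-125)) + 16614) = 1/((-9 + 13 + 12375) + 16614) = 1/(12379 + 16614) = 1/28993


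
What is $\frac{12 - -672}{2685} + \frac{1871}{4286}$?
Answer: $\frac{2651753}{3835970} \approx 0.69129$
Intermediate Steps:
$\frac{12 - -672}{2685} + \frac{1871}{4286} = \left(12 + 672\right) \frac{1}{2685} + 1871 \cdot \frac{1}{4286} = 684 \cdot \frac{1}{2685} + \frac{1871}{4286} = \frac{228}{895} + \frac{1871}{4286} = \frac{2651753}{3835970}$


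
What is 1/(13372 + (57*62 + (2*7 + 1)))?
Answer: 1/16921 ≈ 5.9098e-5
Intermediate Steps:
1/(13372 + (57*62 + (2*7 + 1))) = 1/(13372 + (3534 + (14 + 1))) = 1/(13372 + (3534 + 15)) = 1/(13372 + 3549) = 1/16921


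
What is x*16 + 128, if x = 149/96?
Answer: 917/6 ≈ 152.83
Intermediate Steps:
x = 149/96 (x = 149*(1/96) = 149/96 ≈ 1.5521)
x*16 + 128 = (149/96)*16 + 128 = 149/6 + 128 = 917/6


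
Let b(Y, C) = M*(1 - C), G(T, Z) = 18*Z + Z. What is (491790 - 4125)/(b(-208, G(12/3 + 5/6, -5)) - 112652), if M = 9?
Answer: -487665/111788 ≈ -4.3624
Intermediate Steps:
G(T, Z) = 19*Z
b(Y, C) = 9 - 9*C (b(Y, C) = 9*(1 - C) = 9 - 9*C)
(491790 - 4125)/(b(-208, G(12/3 + 5/6, -5)) - 112652) = (491790 - 4125)/((9 - 171*(-5)) - 112652) = 487665/((9 - 9*(-95)) - 112652) = 487665/((9 + 855) - 112652) = 487665/(864 - 112652) = 487665/(-111788) = 487665*(-1/111788) = -487665/111788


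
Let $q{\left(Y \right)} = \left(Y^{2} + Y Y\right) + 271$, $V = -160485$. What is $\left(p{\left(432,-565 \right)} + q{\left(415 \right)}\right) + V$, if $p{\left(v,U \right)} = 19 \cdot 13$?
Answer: $184483$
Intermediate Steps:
$q{\left(Y \right)} = 271 + 2 Y^{2}$ ($q{\left(Y \right)} = \left(Y^{2} + Y^{2}\right) + 271 = 2 Y^{2} + 271 = 271 + 2 Y^{2}$)
$p{\left(v,U \right)} = 247$
$\left(p{\left(432,-565 \right)} + q{\left(415 \right)}\right) + V = \left(247 + \left(271 + 2 \cdot 415^{2}\right)\right) - 160485 = \left(247 + \left(271 + 2 \cdot 172225\right)\right) - 160485 = \left(247 + \left(271 + 344450\right)\right) - 160485 = \left(247 + 344721\right) - 160485 = 344968 - 160485 = 184483$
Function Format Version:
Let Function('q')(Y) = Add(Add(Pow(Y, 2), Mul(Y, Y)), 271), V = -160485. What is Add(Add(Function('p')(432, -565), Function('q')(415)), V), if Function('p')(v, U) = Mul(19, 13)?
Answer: 184483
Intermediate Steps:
Function('q')(Y) = Add(271, Mul(2, Pow(Y, 2))) (Function('q')(Y) = Add(Add(Pow(Y, 2), Pow(Y, 2)), 271) = Add(Mul(2, Pow(Y, 2)), 271) = Add(271, Mul(2, Pow(Y, 2))))
Function('p')(v, U) = 247
Add(Add(Function('p')(432, -565), Function('q')(415)), V) = Add(Add(247, Add(271, Mul(2, Pow(415, 2)))), -160485) = Add(Add(247, Add(271, Mul(2, 172225))), -160485) = Add(Add(247, Add(271, 344450)), -160485) = Add(Add(247, 344721), -160485) = Add(344968, -160485) = 184483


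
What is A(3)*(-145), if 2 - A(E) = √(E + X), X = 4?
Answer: -290 + 145*√7 ≈ 93.634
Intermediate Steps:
A(E) = 2 - √(4 + E) (A(E) = 2 - √(E + 4) = 2 - √(4 + E))
A(3)*(-145) = (2 - √(4 + 3))*(-145) = (2 - √7)*(-145) = -290 + 145*√7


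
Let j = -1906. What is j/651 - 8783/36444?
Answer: -8353333/2636116 ≈ -3.1688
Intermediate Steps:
j/651 - 8783/36444 = -1906/651 - 8783/36444 = -8353333/2636116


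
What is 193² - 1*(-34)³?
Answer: 76553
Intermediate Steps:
193² - 1*(-34)³ = 37249 - 1*(-39304) = 37249 + 39304 = 76553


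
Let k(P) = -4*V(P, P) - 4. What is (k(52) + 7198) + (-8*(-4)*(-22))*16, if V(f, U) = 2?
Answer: -4078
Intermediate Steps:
k(P) = -12 (k(P) = -4*2 - 4 = -8 - 4 = -12)
(k(52) + 7198) + (-8*(-4)*(-22))*16 = (-12 + 7198) + (-8*(-4)*(-22))*16 = 7186 + (32*(-22))*16 = 7186 - 704*16 = 7186 - 11264 = -4078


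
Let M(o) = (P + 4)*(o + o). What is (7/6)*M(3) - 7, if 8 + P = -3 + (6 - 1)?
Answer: -21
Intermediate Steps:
P = -6 (P = -8 + (-3 + (6 - 1)) = -8 + (-3 + 5) = -8 + 2 = -6)
M(o) = -4*o (M(o) = (-6 + 4)*(o + o) = -4*o)
(7/6)*M(3) - 7 = (7/6)*(-4*3) - 7 = (7*(1/6))*(-12) - 7 = (7/6)*(-12) - 7 = -14 - 7 = -21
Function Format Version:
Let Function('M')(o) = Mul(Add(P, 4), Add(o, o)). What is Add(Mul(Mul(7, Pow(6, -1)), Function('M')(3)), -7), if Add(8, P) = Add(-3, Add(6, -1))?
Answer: -21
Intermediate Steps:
P = -6 (P = Add(-8, Add(-3, Add(6, -1))) = Add(-8, Add(-3, 5)) = Add(-8, 2) = -6)
Function('M')(o) = Mul(-4, o) (Function('M')(o) = Mul(Add(-6, 4), Add(o, o)) = Mul(-2, Mul(2, o)) = Mul(-4, o))
Add(Mul(Mul(7, Pow(6, -1)), Function('M')(3)), -7) = Add(Mul(Mul(7, Pow(6, -1)), Mul(-4, 3)), -7) = Add(Mul(Mul(7, Rational(1, 6)), -12), -7) = Add(Mul(Rational(7, 6), -12), -7) = Add(-14, -7) = -21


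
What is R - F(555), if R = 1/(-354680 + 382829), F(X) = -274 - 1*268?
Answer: 15256759/28149 ≈ 542.00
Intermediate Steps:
F(X) = -542 (F(X) = -274 - 268 = -542)
R = 1/28149 ≈ 3.5525e-5
R - F(555) = 1/28149 - 1*(-542) = 1/28149 + 542 = 15256759/28149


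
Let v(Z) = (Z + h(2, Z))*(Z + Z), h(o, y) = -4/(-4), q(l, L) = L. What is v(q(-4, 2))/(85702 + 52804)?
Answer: 6/69253 ≈ 8.6639e-5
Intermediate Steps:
h(o, y) = 1 (h(o, y) = -4*(-¼) = 1)
v(Z) = 2*Z*(1 + Z) (v(Z) = (Z + 1)*(Z + Z) = (1 + Z)*(2*Z) = 2*Z*(1 + Z))
v(q(-4, 2))/(85702 + 52804) = (2*2*(1 + 2))/(85702 + 52804) = (2*2*3)/138506 = (1/138506)*12 = 6/69253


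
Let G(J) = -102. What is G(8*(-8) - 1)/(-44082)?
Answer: 17/7347 ≈ 0.0023139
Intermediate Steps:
G(8*(-8) - 1)/(-44082) = -102/(-44082) = -102*(-1/44082) = 17/7347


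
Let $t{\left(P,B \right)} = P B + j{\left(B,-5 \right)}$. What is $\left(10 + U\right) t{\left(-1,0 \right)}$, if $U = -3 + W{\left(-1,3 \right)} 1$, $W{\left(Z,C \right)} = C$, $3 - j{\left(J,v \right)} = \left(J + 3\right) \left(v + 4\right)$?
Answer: $60$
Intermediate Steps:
$j{\left(J,v \right)} = 3 - \left(3 + J\right) \left(4 + v\right)$ ($j{\left(J,v \right)} = 3 - \left(J + 3\right) \left(v + 4\right) = 3 - \left(3 + J\right) \left(4 + v\right)$)
$t{\left(P,B \right)} = 6 + B + B P$ ($t{\left(P,B \right)} = P B - \left(-6 + 4 B + B \left(-5\right)\right) = B P + \left(-9 - 4 B + 15 + 5 B\right) = B P + \left(6 + B\right) = 6 + B + B P$)
$U = 0$ ($U = -3 + 3 \cdot 1 = -3 + 3 = 0$)
$\left(10 + U\right) t{\left(-1,0 \right)} = \left(10 + 0\right) \left(6 + 0 + 0 \left(-1\right)\right) = 10 \left(6 + 0 + 0\right) = 10 \cdot 6 = 60$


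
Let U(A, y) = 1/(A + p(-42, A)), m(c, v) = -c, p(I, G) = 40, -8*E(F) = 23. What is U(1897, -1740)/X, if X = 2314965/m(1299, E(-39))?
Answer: -433/1494695735 ≈ -2.8969e-7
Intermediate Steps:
E(F) = -23/8 (E(F) = -⅛*23 = -23/8)
U(A, y) = 1/(40 + A) (U(A, y) = 1/(A + 40) = 1/(40 + A))
X = -771655/433 (X = 2314965/((-1*1299)) = 2314965/(-1299) = 2314965*(-1/1299) = -771655/433 ≈ -1782.1)
U(1897, -1740)/X = 1/((40 + 1897)*(-771655/433)) = -433/771655/1937 = (1/1937)*(-433/771655) = -433/1494695735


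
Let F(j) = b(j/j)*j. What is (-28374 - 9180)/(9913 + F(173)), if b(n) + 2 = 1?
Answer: -18777/4870 ≈ -3.8556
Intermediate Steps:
b(n) = -1 (b(n) = -2 + 1 = -1)
F(j) = -j
(-28374 - 9180)/(9913 + F(173)) = (-28374 - 9180)/(9913 - 1*173) = -37554/(9913 - 173) = -37554/9740 = -37554*1/9740 = -18777/4870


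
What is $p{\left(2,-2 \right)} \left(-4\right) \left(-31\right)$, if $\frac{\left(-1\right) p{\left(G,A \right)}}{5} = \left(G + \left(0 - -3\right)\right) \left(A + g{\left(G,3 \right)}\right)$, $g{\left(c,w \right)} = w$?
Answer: $-3100$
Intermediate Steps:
$p{\left(G,A \right)} = - 5 \left(3 + A\right) \left(3 + G\right)$ ($p{\left(G,A \right)} = - 5 \left(G + \left(0 - -3\right)\right) \left(A + 3\right) = - 5 \left(G + \left(0 + 3\right)\right) \left(3 + A\right) = - 5 \left(G + 3\right) \left(3 + A\right) = - 5 \left(3 + G\right) \left(3 + A\right) = - 5 \left(3 + A\right) \left(3 + G\right)$)
$p{\left(2,-2 \right)} \left(-4\right) \left(-31\right) = \left(-45 - -30 - 30 - \left(-10\right) 2\right) \left(-4\right) \left(-31\right) = \left(-45 + 30 - 30 + 20\right) \left(-4\right) \left(-31\right) = \left(-25\right) \left(-4\right) \left(-31\right) = 100 \left(-31\right) = -3100$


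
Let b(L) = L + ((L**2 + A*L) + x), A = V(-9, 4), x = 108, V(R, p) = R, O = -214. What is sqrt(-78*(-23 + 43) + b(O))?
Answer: 2*sqrt(11514) ≈ 214.61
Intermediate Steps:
A = -9
b(L) = 108 + L**2 - 8*L (b(L) = L + ((L**2 - 9*L) + 108) = L + (108 + L**2 - 9*L) = 108 + L**2 - 8*L)
sqrt(-78*(-23 + 43) + b(O)) = sqrt(-78*(-23 + 43) + (108 + (-214)**2 - 8*(-214))) = sqrt(-78*20 + (108 + 45796 + 1712)) = sqrt(-1560 + 47616) = sqrt(46056) = 2*sqrt(11514)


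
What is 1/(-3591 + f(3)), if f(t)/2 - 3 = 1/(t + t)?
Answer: -3/10754 ≈ -0.00027897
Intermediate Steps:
f(t) = 6 + 1/t (f(t) = 6 + 2/(t + t) = 6 + 2/((2*t)) = 6 + 2*(1/(2*t)) = 6 + 1/t)
1/(-3591 + f(3)) = 1/(-3591 + (6 + 1/3)) = 1/(-3591 + (6 + ⅓)) = 1/(-3591 + 19/3) = 1/(-10754/3) = -3/10754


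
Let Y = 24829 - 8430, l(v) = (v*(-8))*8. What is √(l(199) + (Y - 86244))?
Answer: I*√82581 ≈ 287.37*I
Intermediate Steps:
l(v) = -64*v (l(v) = -8*v*8 = -64*v)
Y = 16399
√(l(199) + (Y - 86244)) = √(-64*199 + (16399 - 86244)) = √(-12736 - 69845) = √(-82581) = I*√82581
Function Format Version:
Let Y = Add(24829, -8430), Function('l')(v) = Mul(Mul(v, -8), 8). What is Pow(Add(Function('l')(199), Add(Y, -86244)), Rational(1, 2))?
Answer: Mul(I, Pow(82581, Rational(1, 2))) ≈ Mul(287.37, I)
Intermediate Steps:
Function('l')(v) = Mul(-64, v) (Function('l')(v) = Mul(Mul(-8, v), 8) = Mul(-64, v))
Y = 16399
Pow(Add(Function('l')(199), Add(Y, -86244)), Rational(1, 2)) = Pow(Add(Mul(-64, 199), Add(16399, -86244)), Rational(1, 2)) = Pow(Add(-12736, -69845), Rational(1, 2)) = Pow(-82581, Rational(1, 2)) = Mul(I, Pow(82581, Rational(1, 2)))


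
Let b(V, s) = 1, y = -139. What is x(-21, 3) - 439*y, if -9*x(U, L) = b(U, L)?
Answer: 549188/9 ≈ 61021.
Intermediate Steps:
x(U, L) = -1/9 (x(U, L) = -1/9*1 = -1/9)
x(-21, 3) - 439*y = -1/9 - 439*(-139) = -1/9 + 61021 = 549188/9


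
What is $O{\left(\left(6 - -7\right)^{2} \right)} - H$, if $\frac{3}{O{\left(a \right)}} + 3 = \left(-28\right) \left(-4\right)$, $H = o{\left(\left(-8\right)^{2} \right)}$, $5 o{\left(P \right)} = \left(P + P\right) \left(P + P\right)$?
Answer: $- \frac{1785841}{545} \approx -3276.8$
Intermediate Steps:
$o{\left(P \right)} = \frac{4 P^{2}}{5}$ ($o{\left(P \right)} = \frac{\left(P + P\right) \left(P + P\right)}{5} = \frac{2 P 2 P}{5} = \frac{4 P^{2}}{5}$)
$H = \frac{16384}{5}$ ($H = \frac{4 \left(\left(-8\right)^{2}\right)^{2}}{5} = \frac{4 \cdot 64^{2}}{5} = \frac{4}{5} \cdot 4096 = \frac{16384}{5} \approx 3276.8$)
$O{\left(a \right)} = \frac{3}{109}$ ($O{\left(a \right)} = \frac{3}{-3 - -112} = \frac{3}{-3 + 112} = \frac{3}{109}$)
$O{\left(\left(6 - -7\right)^{2} \right)} - H = \frac{3}{109} - \frac{16384}{5} = - \frac{1785841}{545}$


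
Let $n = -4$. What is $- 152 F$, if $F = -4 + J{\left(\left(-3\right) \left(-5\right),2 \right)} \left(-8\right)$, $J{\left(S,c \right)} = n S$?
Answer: $-72352$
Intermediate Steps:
$J{\left(S,c \right)} = - 4 S$
$F = 476$ ($F = -4 + - 4 \left(\left(-3\right) \left(-5\right)\right) \left(-8\right) = -4 + \left(-4\right) 15 \left(-8\right) = -4 - -480 = -4 + 480 = 476$)
$- 152 F = \left(-152\right) 476 = -72352$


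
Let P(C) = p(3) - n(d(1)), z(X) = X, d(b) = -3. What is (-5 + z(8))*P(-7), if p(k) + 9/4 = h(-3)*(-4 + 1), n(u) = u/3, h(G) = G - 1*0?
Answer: 93/4 ≈ 23.250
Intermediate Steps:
h(G) = G (h(G) = G + 0 = G)
n(u) = u/3 (n(u) = u*(⅓) = u/3)
p(k) = 27/4 (p(k) = -9/4 - 3*(-4 + 1) = -9/4 - 3*(-3) = -9/4 + 9 = 27/4)
P(C) = 31/4 (P(C) = 27/4 - (-3)/3 = 27/4 - 1*(-1) = 27/4 + 1 = 31/4)
(-5 + z(8))*P(-7) = (-5 + 8)*(31/4) = 3*(31/4) = 93/4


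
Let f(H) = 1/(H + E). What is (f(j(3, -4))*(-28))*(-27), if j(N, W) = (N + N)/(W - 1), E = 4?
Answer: 270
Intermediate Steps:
j(N, W) = 2*N/(-1 + W) (j(N, W) = (2*N)/(-1 + W) = 2*N/(-1 + W))
f(H) = 1/(4 + H) (f(H) = 1/(H + 4) = 1/(4 + H))
(f(j(3, -4))*(-28))*(-27) = (-28/(4 + 2*3/(-1 - 4)))*(-27) = (-28/(4 + 2*3/(-5)))*(-27) = (-28/(4 + 2*3*(-⅕)))*(-27) = (-28/(4 - 6/5))*(-27) = (-28/(14/5))*(-27) = ((5/14)*(-28))*(-27) = -10*(-27) = 270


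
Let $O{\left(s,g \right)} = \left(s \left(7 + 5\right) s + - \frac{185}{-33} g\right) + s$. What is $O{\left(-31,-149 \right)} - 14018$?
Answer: $- \frac{110626}{33} \approx -3352.3$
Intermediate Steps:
$O{\left(s,g \right)} = s + 12 s^{2} + \frac{185 g}{33}$ ($O{\left(s,g \right)} = \left(s 12 s + \left(-185\right) \left(- \frac{1}{33}\right) g\right) + s = \left(12 s s + \frac{185 g}{33}\right) + s = \left(12 s^{2} + \frac{185 g}{33}\right) + s = s + 12 s^{2} + \frac{185 g}{33}$)
$O{\left(-31,-149 \right)} - 14018 = \left(-31 + 12 \left(-31\right)^{2} + \frac{185}{33} \left(-149\right)\right) - 14018 = \left(-31 + 12 \cdot 961 - \frac{27565}{33}\right) - 14018 = \left(-31 + 11532 - \frac{27565}{33}\right) - 14018 = \frac{351968}{33} - 14018 = - \frac{110626}{33}$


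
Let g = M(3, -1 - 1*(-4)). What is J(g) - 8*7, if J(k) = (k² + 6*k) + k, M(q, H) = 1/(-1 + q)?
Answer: -209/4 ≈ -52.250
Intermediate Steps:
g = ½ (g = 1/(-1 + 3) = 1/2 = ½ ≈ 0.50000)
J(k) = k² + 7*k
J(g) - 8*7 = (7 + ½)/2 - 8*7 = (½)*(15/2) - 56 = 15/4 - 56 = -209/4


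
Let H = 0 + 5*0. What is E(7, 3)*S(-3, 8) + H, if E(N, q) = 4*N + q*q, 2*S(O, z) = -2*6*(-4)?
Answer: 888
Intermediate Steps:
S(O, z) = 24 (S(O, z) = (-2*6*(-4))/2 = (-12*(-4))/2 = (½)*48 = 24)
E(N, q) = q² + 4*N (E(N, q) = 4*N + q² = q² + 4*N)
H = 0 (H = 0 + 0 = 0)
E(7, 3)*S(-3, 8) + H = (3² + 4*7)*24 + 0 = (9 + 28)*24 + 0 = 37*24 + 0 = 888 + 0 = 888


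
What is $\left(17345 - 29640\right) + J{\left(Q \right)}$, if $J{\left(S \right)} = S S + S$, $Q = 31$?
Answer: $-11303$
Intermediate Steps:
$J{\left(S \right)} = S + S^{2}$ ($J{\left(S \right)} = S^{2} + S = S + S^{2}$)
$\left(17345 - 29640\right) + J{\left(Q \right)} = \left(17345 - 29640\right) + 31 \left(1 + 31\right) = -12295 + 31 \cdot 32 = -12295 + 992 = -11303$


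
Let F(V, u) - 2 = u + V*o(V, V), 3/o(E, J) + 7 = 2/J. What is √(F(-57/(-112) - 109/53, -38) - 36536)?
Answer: I*√9539093862400624955/16150372 ≈ 191.24*I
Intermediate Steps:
o(E, J) = 3/(-7 + 2/J)
F(V, u) = 2 + u - 3*V²/(-2 + 7*V) (F(V, u) = 2 + (u + V*(-3*V/(-2 + 7*V))) = 2 + (u - 3*V²/(-2 + 7*V)) = 2 + u - 3*V²/(-2 + 7*V))
√(F(-57/(-112) - 109/53, -38) - 36536) = √((-3*(-57/(-112) - 109/53)² + (-2 + 7*(-57/(-112) - 109/53))*(2 - 38))/(-2 + 7*(-57/(-112) - 109/53)) - 36536) = √((-3*(-57*(-1/112) - 109*1/53)² + (-2 + 7*(-57*(-1/112) - 109*1/53))*(-36))/(-2 + 7*(-57*(-1/112) - 109*1/53)) - 36536) = √((-3*(57/112 - 109/53)² + (-2 + 7*(57/112 - 109/53))*(-36))/(-2 + 7*(57/112 - 109/53)) - 36536) = √((-3*(-9187/5936)² + (-2 + 7*(-9187/5936))*(-36))/(-2 + 7*(-9187/5936)) - 36536) = √((-3*84400969/35236096 + (-2 - 9187/848)*(-36))/(-2 - 9187/848) - 36536) = √((-253202907/35236096 - 10883/848*(-36))/(-10883/848) - 36536) = √(-848*(-253202907/35236096 + 97947/212)/10883 - 36536) = √(-848/10883*16026372069/35236096 - 36536) = √(-16026372069/452210416 - 36536) = √(-16537986131045/452210416) = I*√9539093862400624955/16150372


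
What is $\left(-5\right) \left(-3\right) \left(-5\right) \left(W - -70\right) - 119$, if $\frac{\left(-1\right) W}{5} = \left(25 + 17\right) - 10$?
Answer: $6631$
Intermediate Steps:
$W = -160$ ($W = - 5 \left(\left(25 + 17\right) - 10\right) = - 5 \left(42 - 10\right) = \left(-5\right) 32 = -160$)
$\left(-5\right) \left(-3\right) \left(-5\right) \left(W - -70\right) - 119 = \left(-5\right) \left(-3\right) \left(-5\right) \left(-160 - -70\right) - 119 = 15 \left(-5\right) \left(-160 + 70\right) - 119 = \left(-75\right) \left(-90\right) - 119 = 6750 - 119 = 6631$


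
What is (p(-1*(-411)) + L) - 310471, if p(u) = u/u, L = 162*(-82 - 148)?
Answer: -347730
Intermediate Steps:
L = -37260 (L = 162*(-230) = -37260)
p(u) = 1
(p(-1*(-411)) + L) - 310471 = (1 - 37260) - 310471 = -37259 - 310471 = -347730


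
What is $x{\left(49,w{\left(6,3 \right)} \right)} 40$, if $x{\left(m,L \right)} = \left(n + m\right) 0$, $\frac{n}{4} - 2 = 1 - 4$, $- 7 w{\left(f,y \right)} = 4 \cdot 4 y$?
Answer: $0$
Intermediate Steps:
$w{\left(f,y \right)} = - \frac{16 y}{7}$ ($w{\left(f,y \right)} = - \frac{4 \cdot 4 y}{7} = - \frac{16 y}{7}$)
$n = -4$ ($n = 8 + 4 \left(1 - 4\right) = 8 + 4 \left(-3\right) = 8 - 12 = -4$)
$x{\left(m,L \right)} = 0$ ($x{\left(m,L \right)} = \left(-4 + m\right) 0 = 0$)
$x{\left(49,w{\left(6,3 \right)} \right)} 40 = 0 \cdot 40 = 0$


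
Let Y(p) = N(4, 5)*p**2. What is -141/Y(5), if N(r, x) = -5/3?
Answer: 423/125 ≈ 3.3840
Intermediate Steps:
N(r, x) = -5/3 (N(r, x) = -5*1/3 = -5/3)
Y(p) = -5*p**2/3
-141/Y(5) = -141/((-5/3*5**2)) = -141/((-5/3*25)) = -141/(-125/3) = -141*(-3/125) = 423/125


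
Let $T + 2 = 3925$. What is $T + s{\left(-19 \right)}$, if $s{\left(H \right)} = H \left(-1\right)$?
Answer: $3942$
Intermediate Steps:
$T = 3923$ ($T = -2 + 3925 = 3923$)
$s{\left(H \right)} = - H$
$T + s{\left(-19 \right)} = 3923 - -19 = 3923 + 19 = 3942$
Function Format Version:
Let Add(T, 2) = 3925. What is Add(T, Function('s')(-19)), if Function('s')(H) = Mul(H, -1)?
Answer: 3942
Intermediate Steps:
T = 3923 (T = Add(-2, 3925) = 3923)
Function('s')(H) = Mul(-1, H)
Add(T, Function('s')(-19)) = Add(3923, Mul(-1, -19)) = Add(3923, 19) = 3942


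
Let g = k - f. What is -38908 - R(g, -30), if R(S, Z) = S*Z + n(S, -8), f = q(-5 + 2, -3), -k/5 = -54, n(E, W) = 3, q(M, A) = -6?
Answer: -30631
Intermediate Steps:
k = 270 (k = -5*(-54) = 270)
f = -6
g = 276 (g = 270 - 1*(-6) = 270 + 6 = 276)
R(S, Z) = 3 + S*Z (R(S, Z) = S*Z + 3 = 3 + S*Z)
-38908 - R(g, -30) = -38908 - (3 + 276*(-30)) = -38908 - (3 - 8280) = -38908 - 1*(-8277) = -38908 + 8277 = -30631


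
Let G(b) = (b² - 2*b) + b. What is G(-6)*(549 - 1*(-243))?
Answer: 33264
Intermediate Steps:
G(b) = b² - b
G(-6)*(549 - 1*(-243)) = (-6*(-1 - 6))*(549 - 1*(-243)) = (-6*(-7))*(549 + 243) = 42*792 = 33264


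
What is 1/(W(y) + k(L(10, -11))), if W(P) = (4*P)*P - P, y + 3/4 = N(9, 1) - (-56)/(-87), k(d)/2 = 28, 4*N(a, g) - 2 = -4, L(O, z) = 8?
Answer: 15138/1093535 ≈ 0.013843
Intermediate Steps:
N(a, g) = -1/2 (N(a, g) = 1/2 + (1/4)*(-4) = 1/2 - 1 = -1/2)
k(d) = 56 (k(d) = 2*28 = 56)
y = -659/348 (y = -3/4 + (-1/2 - (-56)/(-87)) = -3/4 + (-1/2 - (-56)*(-1)/87) = -3/4 + (-1/2 - 1*56/87) = -3/4 + (-1/2 - 56/87) = -3/4 - 199/174 = -659/348 ≈ -1.8937)
W(P) = -P + 4*P**2 (W(P) = 4*P**2 - P = -P + 4*P**2)
1/(W(y) + k(L(10, -11))) = 1/(-659*(-1 + 4*(-659/348))/348 + 56) = 1/(-659*(-1 - 659/87)/348 + 56) = 1/(-659/348*(-746/87) + 56) = 1/(245807/15138 + 56) = 1/(1093535/15138) = 15138/1093535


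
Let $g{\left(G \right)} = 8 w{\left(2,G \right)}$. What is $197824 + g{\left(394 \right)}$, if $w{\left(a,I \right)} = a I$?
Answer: $204128$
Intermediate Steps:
$w{\left(a,I \right)} = I a$
$g{\left(G \right)} = 16 G$ ($g{\left(G \right)} = 8 G 2 = 8 \cdot 2 G = 16 G$)
$197824 + g{\left(394 \right)} = 197824 + 16 \cdot 394 = 197824 + 6304 = 204128$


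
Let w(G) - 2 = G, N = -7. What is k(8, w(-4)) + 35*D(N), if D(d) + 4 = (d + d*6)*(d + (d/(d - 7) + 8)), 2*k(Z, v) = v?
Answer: -5427/2 ≈ -2713.5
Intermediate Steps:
w(G) = 2 + G
k(Z, v) = v/2
D(d) = -4 + 7*d*(8 + d + d/(-7 + d)) (D(d) = -4 + (d + d*6)*(d + (d/(d - 7) + 8)) = -4 + (d + 6*d)*(d + (d/(-7 + d) + 8)) = -4 + (7*d)*(d + (d/(-7 + d) + 8)) = -4 + (7*d)*(d + (8 + d/(-7 + d))) = -4 + (7*d)*(8 + d + d/(-7 + d)) = -4 + 7*d*(8 + d + d/(-7 + d)))
k(8, w(-4)) + 35*D(N) = (2 - 4)/2 + 35*((28 - 396*(-7) + 7*(-7)**3 + 14*(-7)**2)/(-7 - 7)) = (1/2)*(-2) + 35*((28 + 2772 + 7*(-343) + 14*49)/(-14)) = -1 + 35*(-(28 + 2772 - 2401 + 686)/14) = -1 + 35*(-1/14*1085) = -1 + 35*(-155/2) = -1 - 5425/2 = -5427/2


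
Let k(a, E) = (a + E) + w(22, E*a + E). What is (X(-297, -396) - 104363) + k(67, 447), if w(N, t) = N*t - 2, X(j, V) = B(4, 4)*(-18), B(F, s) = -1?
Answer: 564879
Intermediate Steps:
X(j, V) = 18 (X(j, V) = -1*(-18) = 18)
w(N, t) = -2 + N*t
k(a, E) = -2 + a + 23*E + 22*E*a (k(a, E) = (a + E) + (-2 + 22*(E*a + E)) = (E + a) + (-2 + 22*(E + E*a)) = (E + a) + (-2 + (22*E + 22*E*a)) = (E + a) + (-2 + 22*E + 22*E*a) = -2 + a + 23*E + 22*E*a)
(X(-297, -396) - 104363) + k(67, 447) = (18 - 104363) + (-2 + 447 + 67 + 22*447*(1 + 67)) = -104345 + (-2 + 447 + 67 + 22*447*68) = -104345 + (-2 + 447 + 67 + 668712) = -104345 + 669224 = 564879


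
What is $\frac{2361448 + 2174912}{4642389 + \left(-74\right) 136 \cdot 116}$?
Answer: $\frac{907272}{694993} \approx 1.3054$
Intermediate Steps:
$\frac{2361448 + 2174912}{4642389 + \left(-74\right) 136 \cdot 116} = \frac{4536360}{4642389 - 1167424} = \frac{4536360}{3474965} = 4536360 \cdot \frac{1}{3474965} = \frac{907272}{694993}$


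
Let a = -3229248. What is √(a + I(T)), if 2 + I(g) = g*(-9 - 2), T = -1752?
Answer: I*√3209978 ≈ 1791.6*I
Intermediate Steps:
I(g) = -2 - 11*g (I(g) = -2 + g*(-9 - 2) = -2 + g*(-11) = -2 - 11*g)
√(a + I(T)) = √(-3229248 + (-2 - 11*(-1752))) = √(-3229248 + (-2 + 19272)) = √(-3229248 + 19270) = √(-3209978) = I*√3209978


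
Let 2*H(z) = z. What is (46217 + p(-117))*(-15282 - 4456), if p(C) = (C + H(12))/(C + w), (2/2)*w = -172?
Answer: -263636992112/289 ≈ -9.1224e+8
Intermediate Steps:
w = -172
H(z) = z/2
p(C) = (6 + C)/(-172 + C) (p(C) = (C + (½)*12)/(C - 172) = (C + 6)/(-172 + C) = (6 + C)/(-172 + C))
(46217 + p(-117))*(-15282 - 4456) = (46217 + (6 - 117)/(-172 - 117))*(-15282 - 4456) = (46217 - 111/(-289))*(-19738) = (46217 - 1/289*(-111))*(-19738) = (46217 + 111/289)*(-19738) = (13356824/289)*(-19738) = -263636992112/289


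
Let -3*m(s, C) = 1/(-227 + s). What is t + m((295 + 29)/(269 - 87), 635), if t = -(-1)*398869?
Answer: 24524460556/61485 ≈ 3.9887e+5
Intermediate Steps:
m(s, C) = -1/(3*(-227 + s))
t = 398869 (t = -1*(-398869) = 398869)
t + m((295 + 29)/(269 - 87), 635) = 398869 - 1/(-681 + 3*((295 + 29)/(269 - 87))) = 398869 - 1/(-681 + 3*(324/182)) = 398869 - 1/(-681 + 3*(324*(1/182))) = 398869 - 1/(-681 + 3*(162/91)) = 398869 - 1/(-681 + 486/91) = 398869 - 1/(-61485/91) = 398869 - 1*(-91/61485) = 398869 + 91/61485 = 24524460556/61485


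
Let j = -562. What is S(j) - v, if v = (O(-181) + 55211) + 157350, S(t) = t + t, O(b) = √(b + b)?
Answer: -213685 - I*√362 ≈ -2.1369e+5 - 19.026*I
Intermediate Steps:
O(b) = √2*√b (O(b) = √(2*b) = √2*√b)
S(t) = 2*t
v = 212561 + I*√362 (v = (√2*√(-181) + 55211) + 157350 = (√2*(I*√181) + 55211) + 157350 = (I*√362 + 55211) + 157350 = (55211 + I*√362) + 157350 = 212561 + I*√362 ≈ 2.1256e+5 + 19.026*I)
S(j) - v = 2*(-562) - (212561 + I*√362) = -1124 + (-212561 - I*√362) = -213685 - I*√362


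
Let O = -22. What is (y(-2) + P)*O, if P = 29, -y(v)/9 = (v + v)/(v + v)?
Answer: -440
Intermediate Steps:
y(v) = -9 (y(v) = -9*(v + v)/(v + v) = -9*2*v/(2*v) = -9*2*v*1/(2*v) = -9*1 = -9)
(y(-2) + P)*O = (-9 + 29)*(-22) = 20*(-22) = -440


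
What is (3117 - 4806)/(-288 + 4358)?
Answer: -1689/4070 ≈ -0.41499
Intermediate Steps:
(3117 - 4806)/(-288 + 4358) = -1689/4070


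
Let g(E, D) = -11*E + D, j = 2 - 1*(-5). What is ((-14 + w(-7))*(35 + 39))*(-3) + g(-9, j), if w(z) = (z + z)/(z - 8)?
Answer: 15034/5 ≈ 3006.8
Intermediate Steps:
j = 7 (j = 2 + 5 = 7)
g(E, D) = D - 11*E
w(z) = 2*z/(-8 + z) (w(z) = (2*z)/(-8 + z) = 2*z/(-8 + z))
((-14 + w(-7))*(35 + 39))*(-3) + g(-9, j) = ((-14 + 2*(-7)/(-8 - 7))*(35 + 39))*(-3) + (7 - 11*(-9)) = ((-14 + 2*(-7)/(-15))*74)*(-3) + (7 + 99) = ((-14 + 2*(-7)*(-1/15))*74)*(-3) + 106 = ((-14 + 14/15)*74)*(-3) + 106 = -196/15*74*(-3) + 106 = -14504/15*(-3) + 106 = 14504/5 + 106 = 15034/5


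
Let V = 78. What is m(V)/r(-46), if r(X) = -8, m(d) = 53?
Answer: -53/8 ≈ -6.6250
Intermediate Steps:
m(V)/r(-46) = 53/(-8) = 53*(-⅛) = -53/8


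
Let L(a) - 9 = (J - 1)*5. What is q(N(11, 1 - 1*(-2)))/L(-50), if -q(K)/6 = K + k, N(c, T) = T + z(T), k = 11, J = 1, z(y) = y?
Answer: -34/3 ≈ -11.333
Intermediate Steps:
L(a) = 9 (L(a) = 9 + (1 - 1)*5 = 9 + 0*5 = 9 + 0 = 9)
N(c, T) = 2*T (N(c, T) = T + T = 2*T)
q(K) = -66 - 6*K (q(K) = -6*(K + 11) = -6*(11 + K) = -66 - 6*K)
q(N(11, 1 - 1*(-2)))/L(-50) = (-66 - 12*(1 - 1*(-2)))/9 = (-66 - 12*(1 + 2))*(1/9) = (-66 - 12*3)*(1/9) = (-66 - 6*6)*(1/9) = (-66 - 36)*(1/9) = -102*1/9 = -34/3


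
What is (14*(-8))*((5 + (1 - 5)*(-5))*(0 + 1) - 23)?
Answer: -224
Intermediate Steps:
(14*(-8))*((5 + (1 - 5)*(-5))*(0 + 1) - 23) = -112*((5 - 4*(-5))*1 - 23) = -112*((5 + 20)*1 - 23) = -112*(25*1 - 23) = -112*(25 - 23) = -112*2 = -224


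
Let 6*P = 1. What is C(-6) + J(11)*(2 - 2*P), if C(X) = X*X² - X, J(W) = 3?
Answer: -205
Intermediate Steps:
P = ⅙ (P = (⅙)*1 = ⅙ ≈ 0.16667)
C(X) = X³ - X
C(-6) + J(11)*(2 - 2*P) = ((-6)³ - 1*(-6)) + 3*(2 - 2*⅙) = (-216 + 6) + 3*(2 - ⅓) = -210 + 3*(5/3) = -210 + 5 = -205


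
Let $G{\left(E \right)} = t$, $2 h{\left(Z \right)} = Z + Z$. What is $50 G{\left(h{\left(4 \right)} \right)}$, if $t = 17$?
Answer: $850$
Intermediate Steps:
$h{\left(Z \right)} = Z$ ($h{\left(Z \right)} = \frac{Z + Z}{2} = \frac{2 Z}{2} = Z$)
$G{\left(E \right)} = 17$
$50 G{\left(h{\left(4 \right)} \right)} = 50 \cdot 17 = 850$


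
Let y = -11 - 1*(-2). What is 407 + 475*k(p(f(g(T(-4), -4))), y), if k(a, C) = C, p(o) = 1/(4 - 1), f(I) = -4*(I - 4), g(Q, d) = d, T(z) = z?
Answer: -3868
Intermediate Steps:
f(I) = 16 - 4*I (f(I) = -4*(-4 + I) = 16 - 4*I)
p(o) = ⅓ (p(o) = 1/3 = ⅓)
y = -9 (y = -11 + 2 = -9)
407 + 475*k(p(f(g(T(-4), -4))), y) = 407 + 475*(-9) = 407 - 4275 = -3868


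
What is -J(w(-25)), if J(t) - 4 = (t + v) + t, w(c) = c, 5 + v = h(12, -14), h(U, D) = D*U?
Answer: 219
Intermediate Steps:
v = -173 (v = -5 - 14*12 = -5 - 168 = -173)
J(t) = -169 + 2*t (J(t) = 4 + ((t - 173) + t) = 4 + ((-173 + t) + t) = 4 + (-173 + 2*t) = -169 + 2*t)
-J(w(-25)) = -(-169 + 2*(-25)) = -(-169 - 50) = -1*(-219) = 219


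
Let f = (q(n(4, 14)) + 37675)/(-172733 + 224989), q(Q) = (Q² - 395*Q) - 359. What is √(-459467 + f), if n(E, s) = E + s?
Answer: I*√3888923743/92 ≈ 677.84*I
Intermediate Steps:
q(Q) = -359 + Q² - 395*Q
f = 215/368 (f = ((-359 + (4 + 14)² - 395*(4 + 14)) + 37675)/(-172733 + 224989) = ((-359 + 18² - 395*18) + 37675)/52256 = ((-359 + 324 - 7110) + 37675)*(1/52256) = (-7145 + 37675)*(1/52256) = 30530*(1/52256) = 215/368 ≈ 0.58424)
√(-459467 + f) = √(-459467 + 215/368) = √(-169083641/368) = I*√3888923743/92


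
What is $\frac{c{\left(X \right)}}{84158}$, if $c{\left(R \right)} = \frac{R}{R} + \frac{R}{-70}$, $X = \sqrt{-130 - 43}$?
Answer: $\frac{1}{84158} - \frac{i \sqrt{173}}{5891060} \approx 1.1882 \cdot 10^{-5} - 2.2327 \cdot 10^{-6} i$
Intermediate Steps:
$X = i \sqrt{173}$ ($X = \sqrt{-173} = i \sqrt{173} \approx 13.153 i$)
$c{\left(R \right)} = 1 - \frac{R}{70}$ ($c{\left(R \right)} = 1 + R \left(- \frac{1}{70}\right) = 1 - \frac{R}{70}$)
$\frac{c{\left(X \right)}}{84158} = \frac{1 - \frac{i \sqrt{173}}{70}}{84158} = \left(1 - \frac{i \sqrt{173}}{70}\right) \frac{1}{84158} = \frac{1}{84158} - \frac{i \sqrt{173}}{5891060}$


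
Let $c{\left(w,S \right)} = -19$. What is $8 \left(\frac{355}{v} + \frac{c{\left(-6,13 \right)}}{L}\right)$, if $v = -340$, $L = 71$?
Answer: $- \frac{12666}{1207} \approx -10.494$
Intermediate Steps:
$8 \left(\frac{355}{v} + \frac{c{\left(-6,13 \right)}}{L}\right) = 8 \left(\frac{355}{-340} - \frac{19}{71}\right) = 8 \left(355 \left(- \frac{1}{340}\right) - \frac{19}{71}\right) = 8 \left(- \frac{71}{68} - \frac{19}{71}\right) = 8 \left(- \frac{6333}{4828}\right) = - \frac{12666}{1207}$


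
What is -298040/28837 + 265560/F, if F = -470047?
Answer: -147750761600/13554745339 ≈ -10.900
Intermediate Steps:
-298040/28837 + 265560/F = -298040/28837 + 265560/(-470047) = -298040*1/28837 + 265560*(-1/470047) = -298040/28837 - 265560/470047 = -147750761600/13554745339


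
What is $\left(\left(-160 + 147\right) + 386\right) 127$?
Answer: $47371$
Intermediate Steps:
$\left(\left(-160 + 147\right) + 386\right) 127 = \left(-13 + 386\right) 127 = 373 \cdot 127 = 47371$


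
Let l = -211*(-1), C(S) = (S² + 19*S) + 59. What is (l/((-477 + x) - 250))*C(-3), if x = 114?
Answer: -2321/613 ≈ -3.7863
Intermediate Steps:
C(S) = 59 + S² + 19*S
l = 211
(l/((-477 + x) - 250))*C(-3) = (211/((-477 + 114) - 250))*(59 + (-3)² + 19*(-3)) = (211/(-363 - 250))*(59 + 9 - 57) = (211/(-613))*11 = (211*(-1/613))*11 = -211/613*11 = -2321/613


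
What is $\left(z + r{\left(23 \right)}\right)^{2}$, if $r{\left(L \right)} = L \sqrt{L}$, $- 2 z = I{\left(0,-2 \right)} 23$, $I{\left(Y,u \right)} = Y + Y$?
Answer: $12167$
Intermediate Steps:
$I{\left(Y,u \right)} = 2 Y$
$z = 0$ ($z = - \frac{2 \cdot 0 \cdot 23}{2} = - \frac{0 \cdot 23}{2} = \left(- \frac{1}{2}\right) 0 = 0$)
$r{\left(L \right)} = L^{\frac{3}{2}}$
$\left(z + r{\left(23 \right)}\right)^{2} = \left(0 + 23^{\frac{3}{2}}\right)^{2} = \left(0 + 23 \sqrt{23}\right)^{2} = \left(23 \sqrt{23}\right)^{2} = 12167$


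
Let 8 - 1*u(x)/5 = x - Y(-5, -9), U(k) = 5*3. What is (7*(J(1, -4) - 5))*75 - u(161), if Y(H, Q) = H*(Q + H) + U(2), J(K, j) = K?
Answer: -1760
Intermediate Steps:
U(k) = 15
Y(H, Q) = 15 + H*(H + Q) (Y(H, Q) = H*(Q + H) + 15 = H*(H + Q) + 15 = 15 + H*(H + Q))
u(x) = 465 - 5*x (u(x) = 40 - 5*(x - (15 + (-5)² - 5*(-9))) = 40 - 5*(x - (15 + 25 + 45)) = 40 - 5*(x - 1*85) = 40 - 5*(x - 85) = 40 - 5*(-85 + x) = 40 + (425 - 5*x) = 465 - 5*x)
(7*(J(1, -4) - 5))*75 - u(161) = (7*(1 - 5))*75 - (465 - 5*161) = (7*(-4))*75 - (465 - 805) = -28*75 - 1*(-340) = -2100 + 340 = -1760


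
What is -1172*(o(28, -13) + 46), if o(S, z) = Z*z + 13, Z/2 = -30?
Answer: -983308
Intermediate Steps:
Z = -60 (Z = 2*(-30) = -60)
o(S, z) = 13 - 60*z (o(S, z) = -60*z + 13 = 13 - 60*z)
-1172*(o(28, -13) + 46) = -1172*((13 - 60*(-13)) + 46) = -1172*((13 + 780) + 46) = -1172*(793 + 46) = -1172*839 = -983308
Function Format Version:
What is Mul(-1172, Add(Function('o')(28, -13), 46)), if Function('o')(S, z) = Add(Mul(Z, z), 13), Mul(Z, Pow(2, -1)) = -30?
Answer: -983308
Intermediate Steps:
Z = -60 (Z = Mul(2, -30) = -60)
Function('o')(S, z) = Add(13, Mul(-60, z)) (Function('o')(S, z) = Add(Mul(-60, z), 13) = Add(13, Mul(-60, z)))
Mul(-1172, Add(Function('o')(28, -13), 46)) = Mul(-1172, Add(Add(13, Mul(-60, -13)), 46)) = Mul(-1172, Add(Add(13, 780), 46)) = Mul(-1172, Add(793, 46)) = Mul(-1172, 839) = -983308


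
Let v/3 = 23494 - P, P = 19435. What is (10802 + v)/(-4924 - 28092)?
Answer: -22979/33016 ≈ -0.69600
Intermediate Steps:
v = 12177 (v = 3*(23494 - 1*19435) = 3*(23494 - 19435) = 3*4059 = 12177)
(10802 + v)/(-4924 - 28092) = (10802 + 12177)/(-4924 - 28092) = 22979/(-33016) = 22979*(-1/33016) = -22979/33016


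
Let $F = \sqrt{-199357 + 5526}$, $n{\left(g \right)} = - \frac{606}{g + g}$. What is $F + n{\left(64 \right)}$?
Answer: $- \frac{303}{64} + i \sqrt{193831} \approx -4.7344 + 440.26 i$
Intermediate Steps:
$n{\left(g \right)} = - \frac{303}{g}$ ($n{\left(g \right)} = - \frac{606}{2 g} = - 606 \frac{1}{2 g} = - \frac{303}{g}$)
$F = i \sqrt{193831}$ ($F = \sqrt{-193831} = i \sqrt{193831} \approx 440.26 i$)
$F + n{\left(64 \right)} = i \sqrt{193831} - \frac{303}{64} = - \frac{303}{64} + i \sqrt{193831}$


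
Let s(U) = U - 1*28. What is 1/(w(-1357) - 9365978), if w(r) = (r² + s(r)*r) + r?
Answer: -1/5646441 ≈ -1.7710e-7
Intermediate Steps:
s(U) = -28 + U (s(U) = U - 28 = -28 + U)
w(r) = r + r² + r*(-28 + r) (w(r) = (r² + (-28 + r)*r) + r = (r² + r*(-28 + r)) + r = r + r² + r*(-28 + r))
1/(w(-1357) - 9365978) = 1/(-1357*(-27 + 2*(-1357)) - 9365978) = 1/(-1357*(-27 - 2714) - 9365978) = 1/(-1357*(-2741) - 9365978) = 1/(3719537 - 9365978) = 1/(-5646441) = -1/5646441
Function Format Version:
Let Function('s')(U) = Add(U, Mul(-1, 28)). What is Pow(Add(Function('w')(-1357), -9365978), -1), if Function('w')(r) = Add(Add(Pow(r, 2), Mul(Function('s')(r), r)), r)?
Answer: Rational(-1, 5646441) ≈ -1.7710e-7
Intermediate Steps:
Function('s')(U) = Add(-28, U) (Function('s')(U) = Add(U, -28) = Add(-28, U))
Function('w')(r) = Add(r, Pow(r, 2), Mul(r, Add(-28, r))) (Function('w')(r) = Add(Add(Pow(r, 2), Mul(Add(-28, r), r)), r) = Add(Add(Pow(r, 2), Mul(r, Add(-28, r))), r) = Add(r, Pow(r, 2), Mul(r, Add(-28, r))))
Pow(Add(Function('w')(-1357), -9365978), -1) = Pow(Add(Mul(-1357, Add(-27, Mul(2, -1357))), -9365978), -1) = Pow(Add(Mul(-1357, Add(-27, -2714)), -9365978), -1) = Pow(Add(Mul(-1357, -2741), -9365978), -1) = Pow(Add(3719537, -9365978), -1) = Pow(-5646441, -1) = Rational(-1, 5646441)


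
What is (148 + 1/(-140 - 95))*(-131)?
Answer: -4556049/235 ≈ -19387.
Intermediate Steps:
(148 + 1/(-140 - 95))*(-131) = (148 + 1/(-235))*(-131) = (148 - 1/235)*(-131) = (34779/235)*(-131) = -4556049/235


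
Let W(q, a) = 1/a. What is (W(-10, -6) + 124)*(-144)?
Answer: -17832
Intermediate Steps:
(W(-10, -6) + 124)*(-144) = (1/(-6) + 124)*(-144) = (-1/6 + 124)*(-144) = (743/6)*(-144) = -17832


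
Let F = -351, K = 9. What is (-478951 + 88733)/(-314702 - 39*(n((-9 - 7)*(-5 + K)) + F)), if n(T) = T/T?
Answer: 195109/150526 ≈ 1.2962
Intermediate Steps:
n(T) = 1
(-478951 + 88733)/(-314702 - 39*(n((-9 - 7)*(-5 + K)) + F)) = (-478951 + 88733)/(-314702 - 39*(1 - 351)) = -390218/(-314702 - 39*(-350)) = -390218/(-314702 + 13650) = -390218/(-301052) = -390218*(-1/301052) = 195109/150526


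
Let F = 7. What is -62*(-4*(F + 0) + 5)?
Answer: 1426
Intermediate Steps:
-62*(-4*(F + 0) + 5) = -62*(-4*(7 + 0) + 5) = -62*(-4*7 + 5) = -62*(-28 + 5) = -62*(-23) = 1426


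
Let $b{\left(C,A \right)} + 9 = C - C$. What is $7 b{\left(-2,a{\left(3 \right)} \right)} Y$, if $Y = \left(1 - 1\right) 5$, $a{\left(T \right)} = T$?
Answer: $0$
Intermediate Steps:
$Y = 0$ ($Y = 0 \cdot 5 = 0$)
$b{\left(C,A \right)} = -9$ ($b{\left(C,A \right)} = -9 + \left(C - C\right) = -9 + 0 = -9$)
$7 b{\left(-2,a{\left(3 \right)} \right)} Y = 7 \left(-9\right) 0 = \left(-63\right) 0 = 0$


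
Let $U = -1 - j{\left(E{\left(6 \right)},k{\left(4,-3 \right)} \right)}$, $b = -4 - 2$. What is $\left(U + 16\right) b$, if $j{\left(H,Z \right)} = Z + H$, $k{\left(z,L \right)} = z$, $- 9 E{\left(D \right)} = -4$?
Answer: $- \frac{190}{3} \approx -63.333$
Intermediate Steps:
$E{\left(D \right)} = \frac{4}{9}$ ($E{\left(D \right)} = \left(- \frac{1}{9}\right) \left(-4\right) = \frac{4}{9}$)
$j{\left(H,Z \right)} = H + Z$
$b = -6$
$U = - \frac{49}{9}$ ($U = -1 - \left(\frac{4}{9} + 4\right) = -1 - \frac{40}{9} = - \frac{49}{9} \approx -5.4444$)
$\left(U + 16\right) b = \left(- \frac{49}{9} + 16\right) \left(-6\right) = \frac{95}{9} \left(-6\right) = - \frac{190}{3}$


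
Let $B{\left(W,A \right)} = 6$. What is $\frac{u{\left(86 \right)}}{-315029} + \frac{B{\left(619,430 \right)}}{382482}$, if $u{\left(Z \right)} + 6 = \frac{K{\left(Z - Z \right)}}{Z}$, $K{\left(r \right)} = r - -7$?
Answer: $\frac{59539717}{1727065215018} \approx 3.4474 \cdot 10^{-5}$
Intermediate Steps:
$K{\left(r \right)} = 7 + r$ ($K{\left(r \right)} = r + 7 = 7 + r$)
$u{\left(Z \right)} = -6 + \frac{7}{Z}$ ($u{\left(Z \right)} = -6 + \frac{7 + \left(Z - Z\right)}{Z} = -6 + \frac{7 + 0}{Z} = -6 + \frac{7}{Z}$)
$\frac{u{\left(86 \right)}}{-315029} + \frac{B{\left(619,430 \right)}}{382482} = \frac{-6 + \frac{7}{86}}{-315029} + \frac{6}{382482} = \left(-6 + 7 \cdot \frac{1}{86}\right) \left(- \frac{1}{315029}\right) + 6 \cdot \frac{1}{382482} = \left(-6 + \frac{7}{86}\right) \left(- \frac{1}{315029}\right) + \frac{1}{63747} = \left(- \frac{509}{86}\right) \left(- \frac{1}{315029}\right) + \frac{1}{63747} = \frac{509}{27092494} + \frac{1}{63747} = \frac{59539717}{1727065215018}$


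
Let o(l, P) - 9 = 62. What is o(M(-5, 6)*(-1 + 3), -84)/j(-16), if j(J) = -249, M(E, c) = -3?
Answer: -71/249 ≈ -0.28514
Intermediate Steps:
o(l, P) = 71 (o(l, P) = 9 + 62 = 71)
o(M(-5, 6)*(-1 + 3), -84)/j(-16) = 71/(-249) = 71*(-1/249) = -71/249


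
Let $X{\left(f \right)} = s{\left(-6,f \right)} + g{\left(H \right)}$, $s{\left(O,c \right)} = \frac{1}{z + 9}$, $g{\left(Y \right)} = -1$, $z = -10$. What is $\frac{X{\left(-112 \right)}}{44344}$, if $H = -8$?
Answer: $- \frac{1}{22172} \approx -4.5102 \cdot 10^{-5}$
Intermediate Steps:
$s{\left(O,c \right)} = -1$ ($s{\left(O,c \right)} = \frac{1}{-10 + 9} = \frac{1}{-1} = -1$)
$X{\left(f \right)} = -2$ ($X{\left(f \right)} = -1 - 1 = -2$)
$\frac{X{\left(-112 \right)}}{44344} = - \frac{2}{44344} = \left(-2\right) \frac{1}{44344} = - \frac{1}{22172}$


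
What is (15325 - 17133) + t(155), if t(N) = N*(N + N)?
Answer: 46242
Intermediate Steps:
t(N) = 2*N² (t(N) = N*(2*N) = 2*N²)
(15325 - 17133) + t(155) = (15325 - 17133) + 2*155² = -1808 + 2*24025 = -1808 + 48050 = 46242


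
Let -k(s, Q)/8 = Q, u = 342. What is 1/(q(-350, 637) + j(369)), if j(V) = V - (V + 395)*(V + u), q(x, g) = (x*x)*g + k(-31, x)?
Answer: 1/77492465 ≈ 1.2904e-8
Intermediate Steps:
k(s, Q) = -8*Q
q(x, g) = -8*x + g*x**2 (q(x, g) = (x*x)*g - 8*x = x**2*g - 8*x = g*x**2 - 8*x = -8*x + g*x**2)
j(V) = V - (342 + V)*(395 + V) (j(V) = V - (V + 395)*(V + 342) = V - (395 + V)*(342 + V) = V - (342 + V)*(395 + V))
1/(q(-350, 637) + j(369)) = 1/(-350*(-8 + 637*(-350)) + (-135090 - 1*369**2 - 736*369)) = 1/(-350*(-8 - 222950) + (-135090 - 1*136161 - 271584)) = 1/(-350*(-222958) + (-135090 - 136161 - 271584)) = 1/(78035300 - 542835) = 1/77492465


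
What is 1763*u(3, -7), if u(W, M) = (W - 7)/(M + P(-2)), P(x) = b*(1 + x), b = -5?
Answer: 3526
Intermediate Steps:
P(x) = -5 - 5*x (P(x) = -5*(1 + x) = -5 - 5*x)
u(W, M) = (-7 + W)/(5 + M) (u(W, M) = (W - 7)/(M + (-5 - 5*(-2))) = (-7 + W)/(M + (-5 + 10)) = (-7 + W)/(M + 5) = (-7 + W)/(5 + M))
1763*u(3, -7) = 1763*((-7 + 3)/(5 - 7)) = 1763*(-4/(-2)) = 1763*(-1/2*(-4)) = 1763*2 = 3526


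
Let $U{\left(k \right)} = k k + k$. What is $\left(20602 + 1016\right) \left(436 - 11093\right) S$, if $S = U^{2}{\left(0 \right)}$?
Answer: $0$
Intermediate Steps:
$U{\left(k \right)} = k + k^{2}$ ($U{\left(k \right)} = k^{2} + k = k + k^{2}$)
$S = 0$ ($S = \left(0 \left(1 + 0\right)\right)^{2} = \left(0 \cdot 1\right)^{2} = 0^{2} = 0$)
$\left(20602 + 1016\right) \left(436 - 11093\right) S = \left(20602 + 1016\right) \left(436 - 11093\right) 0 = 21618 \left(-10657\right) 0 = \left(-230383026\right) 0 = 0$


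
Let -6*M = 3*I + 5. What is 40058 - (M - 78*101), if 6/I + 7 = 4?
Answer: 287615/6 ≈ 47936.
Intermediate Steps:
I = -2 (I = 6/(-7 + 4) = 6/(-3) = 6*(-⅓) = -2)
M = ⅙ (M = -(3*(-2) + 5)/6 = -(-6 + 5)/6 = -⅙*(-1) = ⅙ ≈ 0.16667)
40058 - (M - 78*101) = 40058 - (⅙ - 78*101) = 40058 - (⅙ - 7878) = 40058 - 1*(-47267/6) = 40058 + 47267/6 = 287615/6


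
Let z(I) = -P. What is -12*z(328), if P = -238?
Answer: -2856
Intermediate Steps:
z(I) = 238 (z(I) = -1*(-238) = 238)
-12*z(328) = -12*238 = -2856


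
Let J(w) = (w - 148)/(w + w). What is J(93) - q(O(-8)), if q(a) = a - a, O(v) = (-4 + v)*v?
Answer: -55/186 ≈ -0.29570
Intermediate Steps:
O(v) = v*(-4 + v)
J(w) = (-148 + w)/(2*w) (J(w) = (-148 + w)/((2*w)) = (-148 + w)*(1/(2*w)) = (-148 + w)/(2*w))
q(a) = 0
J(93) - q(O(-8)) = (1/2)*(-148 + 93)/93 - 1*0 = (1/2)*(1/93)*(-55) + 0 = -55/186 + 0 = -55/186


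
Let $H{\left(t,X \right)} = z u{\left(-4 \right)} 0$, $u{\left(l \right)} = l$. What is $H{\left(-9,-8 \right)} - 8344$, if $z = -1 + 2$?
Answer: $-8344$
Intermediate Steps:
$z = 1$
$H{\left(t,X \right)} = 0$ ($H{\left(t,X \right)} = 1 \left(-4\right) 0 = \left(-4\right) 0 = 0$)
$H{\left(-9,-8 \right)} - 8344 = 0 - 8344 = -8344$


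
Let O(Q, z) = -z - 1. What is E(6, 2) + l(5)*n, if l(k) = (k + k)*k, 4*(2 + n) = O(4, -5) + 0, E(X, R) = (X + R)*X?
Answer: -2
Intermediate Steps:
O(Q, z) = -1 - z
E(X, R) = X*(R + X) (E(X, R) = (R + X)*X = X*(R + X))
n = -1 (n = -2 + ((-1 - 1*(-5)) + 0)/4 = -2 + ((-1 + 5) + 0)/4 = -2 + (4 + 0)/4 = -2 + (¼)*4 = -2 + 1 = -1)
l(k) = 2*k² (l(k) = (2*k)*k = 2*k²)
E(6, 2) + l(5)*n = 6*(2 + 6) + (2*5²)*(-1) = 6*8 + (2*25)*(-1) = 48 + 50*(-1) = 48 - 50 = -2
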